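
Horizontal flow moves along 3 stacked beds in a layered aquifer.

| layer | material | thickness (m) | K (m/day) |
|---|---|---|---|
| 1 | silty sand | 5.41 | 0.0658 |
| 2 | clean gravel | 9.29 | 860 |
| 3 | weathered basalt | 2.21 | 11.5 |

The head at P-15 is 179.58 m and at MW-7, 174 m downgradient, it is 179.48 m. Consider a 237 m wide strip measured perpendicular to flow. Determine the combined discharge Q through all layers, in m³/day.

1090

Flow is parallel to layering, so each bed carries its own Darcy discharge and the transmissivities add.
Σ(K_i·b_i) = 0.0658×5.41 + 860×9.29 + 11.5×2.21 = 8015 m²/day.
Hydraulic gradient i = (179.58 − 179.48) / 174 = 0.1 / 174 = 0.0005747.
Q = Σ(K_i·b_i) · W · i = 8015 × 237 × 0.0005747 = 1092 m³/day.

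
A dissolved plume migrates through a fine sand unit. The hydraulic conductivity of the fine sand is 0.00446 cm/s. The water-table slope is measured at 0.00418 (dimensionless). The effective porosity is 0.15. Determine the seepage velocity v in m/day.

Convert K: 0.00446 cm/s × 864 = 3.853 m/day.
Hydraulic gradient i = 0.00418.
Darcy flux q = K · i = 3.853 × 0.004180 = 0.01611 m/day.
Seepage velocity v = q / n_e = 0.01611 / 0.15 = 0.1074 m/day.

0.107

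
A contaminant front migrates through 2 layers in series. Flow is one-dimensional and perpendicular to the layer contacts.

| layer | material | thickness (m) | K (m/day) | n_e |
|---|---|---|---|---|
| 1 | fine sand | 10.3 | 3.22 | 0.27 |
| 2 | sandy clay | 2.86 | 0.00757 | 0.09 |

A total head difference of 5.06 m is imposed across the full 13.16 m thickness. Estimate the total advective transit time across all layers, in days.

229

With flow normal to the layers, continuity requires the same specific discharge q through every layer.
Σ(b_i/K_i) = 10.3/3.22 + 2.86/0.00757 = 381.0 d.
q = Δh / Σ(b_i/K_i) = 5.06 / 381.0 = 0.01328 m/day.
In each layer the seepage velocity is v_i = q/n_i, so the layer transit time is t_i = b_i·n_i / q:
  layer 1 (fine sand): t_1 = 10.3 × 0.27 / 0.01328 = 209.4 d
  layer 2 (sandy clay): t_2 = 2.86 × 0.09 / 0.01328 = 19.38 d
Total t = Σ t_i = 228.8 days.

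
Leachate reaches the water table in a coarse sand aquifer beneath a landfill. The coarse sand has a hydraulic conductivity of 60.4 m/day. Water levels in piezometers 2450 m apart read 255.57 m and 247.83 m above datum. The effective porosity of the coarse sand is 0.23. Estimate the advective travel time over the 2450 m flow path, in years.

8.09

Hydraulic gradient i = (255.57 − 247.83) / 2450 = 7.74 / 2450 = 0.003159.
Darcy flux q = K · i = 60.40 × 0.003159 = 0.1908 m/day.
Seepage velocity v = q / n_e = 0.1908 / 0.23 = 0.8296 m/day.
Travel time t = L / v = 2450 / 0.8296 = 2953 days = 8.085 years.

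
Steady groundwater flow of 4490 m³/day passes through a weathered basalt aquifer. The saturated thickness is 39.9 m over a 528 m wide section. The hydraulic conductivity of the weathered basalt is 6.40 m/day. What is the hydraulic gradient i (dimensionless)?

0.0333

Cross-sectional area A = 528 × 39.9 = 21067 m².
From Q = K·A·i, i = Q / (K·A) = 4490 / (6.400 × 21067) = 0.03330.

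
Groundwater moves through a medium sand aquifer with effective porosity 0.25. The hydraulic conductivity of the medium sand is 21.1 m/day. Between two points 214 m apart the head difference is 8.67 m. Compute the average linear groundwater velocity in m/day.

3.42

Hydraulic gradient i = Δh / L = 8.67 / 214 = 0.04051.
Darcy flux q = K · i = 21.10 × 0.04051 = 0.8548 m/day.
Seepage velocity v = q / n_e = 0.8548 / 0.25 = 3.419 m/day.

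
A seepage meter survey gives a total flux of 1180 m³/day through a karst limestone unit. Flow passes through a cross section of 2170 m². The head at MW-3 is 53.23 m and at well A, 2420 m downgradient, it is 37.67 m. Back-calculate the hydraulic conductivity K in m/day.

Hydraulic gradient i = (53.23 − 37.67) / 2420 = 15.56 / 2420 = 0.006430.
From Q = K·A·i, K = Q / (A·i) = 1180 / (2170 × 0.006430) = 84.57 m/day.

84.6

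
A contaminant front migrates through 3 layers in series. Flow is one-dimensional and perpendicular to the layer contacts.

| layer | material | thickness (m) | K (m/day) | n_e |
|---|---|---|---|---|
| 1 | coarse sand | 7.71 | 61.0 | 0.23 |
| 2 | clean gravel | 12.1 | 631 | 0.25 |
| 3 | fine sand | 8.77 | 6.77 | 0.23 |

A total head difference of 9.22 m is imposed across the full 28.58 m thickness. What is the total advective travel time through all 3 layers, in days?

1.07

With flow normal to the layers, continuity requires the same specific discharge q through every layer.
Σ(b_i/K_i) = 7.71/61.0 + 12.1/631 + 8.77/6.77 = 1.441 d.
q = Δh / Σ(b_i/K_i) = 9.22 / 1.441 = 6.398 m/day.
In each layer the seepage velocity is v_i = q/n_i, so the layer transit time is t_i = b_i·n_i / q:
  layer 1 (coarse sand): t_1 = 7.71 × 0.23 / 6.398 = 0.2771 d
  layer 2 (clean gravel): t_2 = 12.1 × 0.25 / 6.398 = 0.4728 d
  layer 3 (fine sand): t_3 = 8.77 × 0.23 / 6.398 = 0.3153 d
Total t = Σ t_i = 1.065 days.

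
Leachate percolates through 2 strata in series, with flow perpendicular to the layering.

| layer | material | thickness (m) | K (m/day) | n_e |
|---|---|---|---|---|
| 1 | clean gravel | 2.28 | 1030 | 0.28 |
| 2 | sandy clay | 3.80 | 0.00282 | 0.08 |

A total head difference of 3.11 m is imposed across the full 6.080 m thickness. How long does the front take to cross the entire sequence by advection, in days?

With flow normal to the layers, continuity requires the same specific discharge q through every layer.
Σ(b_i/K_i) = 2.28/1030 + 3.80/0.00282 = 1348 d.
q = Δh / Σ(b_i/K_i) = 3.11 / 1348 = 0.002308 m/day.
In each layer the seepage velocity is v_i = q/n_i, so the layer transit time is t_i = b_i·n_i / q:
  layer 1 (clean gravel): t_1 = 2.28 × 0.28 / 0.002308 = 276.6 d
  layer 2 (sandy clay): t_2 = 3.80 × 0.08 / 0.002308 = 131.7 d
Total t = Σ t_i = 408.3 days.

408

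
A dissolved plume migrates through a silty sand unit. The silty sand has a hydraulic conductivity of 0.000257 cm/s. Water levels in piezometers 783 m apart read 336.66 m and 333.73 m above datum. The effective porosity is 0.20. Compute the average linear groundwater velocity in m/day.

Convert K: 0.000257 cm/s × 864 = 0.2220 m/day.
Hydraulic gradient i = (336.66 − 333.73) / 783 = 2.93 / 783 = 0.003742.
Darcy flux q = K · i = 0.2220 × 0.003742 = 0.0008309 m/day.
Seepage velocity v = q / n_e = 0.0008309 / 0.20 = 0.004155 m/day.

0.00415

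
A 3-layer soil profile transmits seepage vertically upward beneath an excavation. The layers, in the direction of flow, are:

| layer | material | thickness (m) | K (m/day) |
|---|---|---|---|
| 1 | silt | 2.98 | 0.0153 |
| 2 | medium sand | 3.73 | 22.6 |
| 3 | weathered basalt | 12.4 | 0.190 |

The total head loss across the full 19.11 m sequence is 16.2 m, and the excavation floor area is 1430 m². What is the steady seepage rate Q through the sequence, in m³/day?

Flow is perpendicular to layering, so the layers act in series and the equivalent K is the thickness-weighted harmonic mean.
Total thickness L = 2.98 + 3.73 + 12.4 = 19.11 m.
Σ(b_i/K_i) = 2.98/0.0153 + 3.73/22.6 + 12.4/0.190 = 260.2 d.
K_eq = L / Σ(b_i/K_i) = 19.11 / 260.2 = 0.07344 m/day.
Q = K_eq · A · (Δh/L) = 0.07344 × 1430 × (16.2/19.11) = 89.03 m³/day.

89.0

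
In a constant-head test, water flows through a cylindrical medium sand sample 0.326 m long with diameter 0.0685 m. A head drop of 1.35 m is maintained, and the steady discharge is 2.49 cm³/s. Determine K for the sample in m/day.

Cross-sectional area A = π·(d/2)² = π × (0.0685/2)² = 0.003685 m².
Convert discharge: 2.49 cm³/s = 2.490e-06 m³/s.
Darcy's law rearranged: K = Q·L / (A·Δh) = 2.490e-06 × 0.326 / (0.003685 × 1.35) = 0.0001632 m/s = 14.10 m/day.

14.1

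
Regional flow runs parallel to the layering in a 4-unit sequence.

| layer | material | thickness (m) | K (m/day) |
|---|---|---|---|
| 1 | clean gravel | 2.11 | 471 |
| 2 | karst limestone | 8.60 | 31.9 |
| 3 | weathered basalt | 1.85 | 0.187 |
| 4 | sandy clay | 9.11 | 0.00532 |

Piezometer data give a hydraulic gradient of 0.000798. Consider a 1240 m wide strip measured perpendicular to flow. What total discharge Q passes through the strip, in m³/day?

Flow is parallel to layering, so each bed carries its own Darcy discharge and the transmissivities add.
Σ(K_i·b_i) = 471×2.11 + 31.9×8.60 + 0.187×1.85 + 0.00532×9.11 = 1269 m²/day.
Hydraulic gradient i = 0.000798.
Q = Σ(K_i·b_i) · W · i = 1269 × 1240 × 0.0007980 = 1255 m³/day.

1260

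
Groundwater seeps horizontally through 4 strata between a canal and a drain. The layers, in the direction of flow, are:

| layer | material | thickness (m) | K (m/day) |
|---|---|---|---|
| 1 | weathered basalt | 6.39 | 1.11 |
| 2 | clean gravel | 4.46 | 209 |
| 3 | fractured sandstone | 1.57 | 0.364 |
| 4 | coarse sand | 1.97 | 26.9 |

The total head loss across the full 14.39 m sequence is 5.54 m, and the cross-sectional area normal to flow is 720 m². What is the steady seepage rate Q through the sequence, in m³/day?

Flow is perpendicular to layering, so the layers act in series and the equivalent K is the thickness-weighted harmonic mean.
Total thickness L = 6.39 + 4.46 + 1.57 + 1.97 = 14.39 m.
Σ(b_i/K_i) = 6.39/1.11 + 4.46/209 + 1.57/0.364 + 1.97/26.9 = 10.16 d.
K_eq = L / Σ(b_i/K_i) = 14.39 / 10.16 = 1.416 m/day.
Q = K_eq · A · (Δh/L) = 1.416 × 720 × (5.54/14.39) = 392.4 m³/day.

392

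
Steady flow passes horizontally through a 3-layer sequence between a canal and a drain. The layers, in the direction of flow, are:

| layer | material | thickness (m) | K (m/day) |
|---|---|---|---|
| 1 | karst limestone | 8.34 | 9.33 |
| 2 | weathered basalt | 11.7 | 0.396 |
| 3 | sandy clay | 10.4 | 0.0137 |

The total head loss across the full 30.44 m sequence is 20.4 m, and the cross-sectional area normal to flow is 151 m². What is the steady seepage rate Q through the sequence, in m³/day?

3.90

Flow is perpendicular to layering, so the layers act in series and the equivalent K is the thickness-weighted harmonic mean.
Total thickness L = 8.34 + 11.7 + 10.4 = 30.44 m.
Σ(b_i/K_i) = 8.34/9.33 + 11.7/0.396 + 10.4/0.0137 = 789.6 d.
K_eq = L / Σ(b_i/K_i) = 30.44 / 789.6 = 0.03855 m/day.
Q = K_eq · A · (Δh/L) = 0.03855 × 151 × (20.4/30.44) = 3.901 m³/day.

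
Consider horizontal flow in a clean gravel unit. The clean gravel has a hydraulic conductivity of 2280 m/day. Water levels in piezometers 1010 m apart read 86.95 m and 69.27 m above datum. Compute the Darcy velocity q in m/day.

39.9

Hydraulic gradient i = (86.95 − 69.27) / 1010 = 17.68 / 1010 = 0.01750.
Specific discharge q = K · i = 2280 × 0.01750 = 39.91 m/day.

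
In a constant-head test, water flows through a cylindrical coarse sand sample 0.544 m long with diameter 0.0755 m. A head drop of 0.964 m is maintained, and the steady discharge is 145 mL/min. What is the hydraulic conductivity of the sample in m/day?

26.3

Cross-sectional area A = π·(d/2)² = π × (0.0755/2)² = 0.004477 m².
Convert discharge: 145 mL/min = 2.417e-06 m³/s.
Darcy's law rearranged: K = Q·L / (A·Δh) = 2.417e-06 × 0.544 / (0.004477 × 0.964) = 0.0003046 m/s = 26.32 m/day.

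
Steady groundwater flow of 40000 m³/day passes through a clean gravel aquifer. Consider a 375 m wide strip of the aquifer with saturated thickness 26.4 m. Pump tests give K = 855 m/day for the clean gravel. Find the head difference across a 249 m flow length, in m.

Cross-sectional area A = 375 × 26.4 = 9900 m².
From Q = K·A·i, i = Q / (K·A) = 40000 / (855.0 × 9900) = 0.004726.
Head loss Δh = i · L = 0.004726 × 249 = 1.177 m.

1.18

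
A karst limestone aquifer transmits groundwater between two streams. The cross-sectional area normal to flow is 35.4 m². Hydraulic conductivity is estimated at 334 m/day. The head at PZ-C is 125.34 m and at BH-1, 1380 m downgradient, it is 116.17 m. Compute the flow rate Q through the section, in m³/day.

78.6

Hydraulic gradient i = (125.34 − 116.17) / 1380 = 9.17 / 1380 = 0.006645.
Darcy's law: Q = K · A · i = 334.0 × 35.40 × 0.006645 = 78.57 m³/day.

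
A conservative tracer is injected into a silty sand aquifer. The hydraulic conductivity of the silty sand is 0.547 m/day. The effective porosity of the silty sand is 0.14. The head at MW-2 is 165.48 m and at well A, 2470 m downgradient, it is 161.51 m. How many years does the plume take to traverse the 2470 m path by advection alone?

Hydraulic gradient i = (165.48 − 161.51) / 2470 = 3.97 / 2470 = 0.001607.
Darcy flux q = K · i = 0.5470 × 0.001607 = 0.0008792 m/day.
Seepage velocity v = q / n_e = 0.0008792 / 0.14 = 0.006280 m/day.
Travel time t = L / v = 2470 / 0.006280 = 3.933e+05 days = 1077 years.

1080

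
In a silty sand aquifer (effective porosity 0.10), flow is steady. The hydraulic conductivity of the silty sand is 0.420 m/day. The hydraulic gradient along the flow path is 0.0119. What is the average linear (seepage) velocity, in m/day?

Hydraulic gradient i = 0.0119.
Darcy flux q = K · i = 0.4200 × 0.01190 = 0.004998 m/day.
Seepage velocity v = q / n_e = 0.004998 / 0.10 = 0.04998 m/day.

0.0500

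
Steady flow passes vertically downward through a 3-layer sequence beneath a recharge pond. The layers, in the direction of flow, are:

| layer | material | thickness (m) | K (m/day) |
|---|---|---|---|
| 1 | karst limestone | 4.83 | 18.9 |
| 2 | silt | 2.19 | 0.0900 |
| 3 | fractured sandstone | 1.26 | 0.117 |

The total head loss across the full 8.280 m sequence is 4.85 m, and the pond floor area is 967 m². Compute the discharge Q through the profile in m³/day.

Flow is perpendicular to layering, so the layers act in series and the equivalent K is the thickness-weighted harmonic mean.
Total thickness L = 4.83 + 2.19 + 1.26 = 8.280 m.
Σ(b_i/K_i) = 4.83/18.9 + 2.19/0.0900 + 1.26/0.117 = 35.36 d.
K_eq = L / Σ(b_i/K_i) = 8.280 / 35.36 = 0.2342 m/day.
Q = K_eq · A · (Δh/L) = 0.2342 × 967 × (4.85/8.280) = 132.6 m³/day.

133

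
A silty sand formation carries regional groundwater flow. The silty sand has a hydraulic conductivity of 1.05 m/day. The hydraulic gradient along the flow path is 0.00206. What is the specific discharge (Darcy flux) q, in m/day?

Hydraulic gradient i = 0.00206.
Specific discharge q = K · i = 1.050 × 0.002060 = 0.002163 m/day.

0.00216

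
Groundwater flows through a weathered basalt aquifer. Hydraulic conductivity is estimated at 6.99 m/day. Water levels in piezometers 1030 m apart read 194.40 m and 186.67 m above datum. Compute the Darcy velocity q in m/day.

0.0525

Hydraulic gradient i = (194.40 − 186.67) / 1030 = 7.73 / 1030 = 0.007505.
Specific discharge q = K · i = 6.990 × 0.007505 = 0.05246 m/day.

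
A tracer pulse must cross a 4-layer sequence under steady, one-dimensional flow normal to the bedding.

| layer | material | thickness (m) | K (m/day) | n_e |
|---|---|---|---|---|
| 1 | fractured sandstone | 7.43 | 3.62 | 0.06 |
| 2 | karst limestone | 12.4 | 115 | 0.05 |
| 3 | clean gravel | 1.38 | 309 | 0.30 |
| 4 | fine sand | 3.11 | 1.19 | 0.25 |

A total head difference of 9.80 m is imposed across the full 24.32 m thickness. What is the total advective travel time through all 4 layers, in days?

1.10

With flow normal to the layers, continuity requires the same specific discharge q through every layer.
Σ(b_i/K_i) = 7.43/3.62 + 12.4/115 + 1.38/309 + 3.11/1.19 = 4.778 d.
q = Δh / Σ(b_i/K_i) = 9.80 / 4.778 = 2.051 m/day.
In each layer the seepage velocity is v_i = q/n_i, so the layer transit time is t_i = b_i·n_i / q:
  layer 1 (fractured sandstone): t_1 = 7.43 × 0.06 / 2.051 = 0.2174 d
  layer 2 (karst limestone): t_2 = 12.4 × 0.05 / 2.051 = 0.3023 d
  layer 3 (clean gravel): t_3 = 1.38 × 0.30 / 2.051 = 0.2019 d
  layer 4 (fine sand): t_4 = 3.11 × 0.25 / 2.051 = 0.3791 d
Total t = Σ t_i = 1.101 days.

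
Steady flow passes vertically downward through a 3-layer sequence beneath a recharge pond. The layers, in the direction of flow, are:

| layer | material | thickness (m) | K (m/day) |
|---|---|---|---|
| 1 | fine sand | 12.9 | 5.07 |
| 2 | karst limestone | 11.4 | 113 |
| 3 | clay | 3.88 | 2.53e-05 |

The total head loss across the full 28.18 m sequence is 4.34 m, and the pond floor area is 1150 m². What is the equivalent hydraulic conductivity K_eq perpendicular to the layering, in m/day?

Flow is perpendicular to layering, so the layers act in series and the equivalent K is the thickness-weighted harmonic mean.
Total thickness L = 12.9 + 11.4 + 3.88 = 28.18 m.
Σ(b_i/K_i) = 12.9/5.07 + 11.4/113 + 3.88/2.53e-05 = 1.534e+05 d.
K_eq = L / Σ(b_i/K_i) = 28.18 / 1.534e+05 = 0.0001837 m/day.

0.000184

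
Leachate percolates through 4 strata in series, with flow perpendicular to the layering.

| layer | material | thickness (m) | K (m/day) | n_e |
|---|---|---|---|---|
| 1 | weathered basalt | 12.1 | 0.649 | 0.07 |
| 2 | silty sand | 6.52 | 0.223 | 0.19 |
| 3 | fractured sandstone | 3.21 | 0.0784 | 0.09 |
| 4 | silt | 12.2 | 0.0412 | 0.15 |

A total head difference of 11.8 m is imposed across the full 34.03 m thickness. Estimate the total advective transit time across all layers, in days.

137

With flow normal to the layers, continuity requires the same specific discharge q through every layer.
Σ(b_i/K_i) = 12.1/0.649 + 6.52/0.223 + 3.21/0.0784 + 12.2/0.0412 = 384.9 d.
q = Δh / Σ(b_i/K_i) = 11.8 / 384.9 = 0.03065 m/day.
In each layer the seepage velocity is v_i = q/n_i, so the layer transit time is t_i = b_i·n_i / q:
  layer 1 (weathered basalt): t_1 = 12.1 × 0.07 / 0.03065 = 27.63 d
  layer 2 (silty sand): t_2 = 6.52 × 0.19 / 0.03065 = 40.41 d
  layer 3 (fractured sandstone): t_3 = 3.21 × 0.09 / 0.03065 = 9.425 d
  layer 4 (silt): t_4 = 12.2 × 0.15 / 0.03065 = 59.70 d
Total t = Σ t_i = 137.2 days.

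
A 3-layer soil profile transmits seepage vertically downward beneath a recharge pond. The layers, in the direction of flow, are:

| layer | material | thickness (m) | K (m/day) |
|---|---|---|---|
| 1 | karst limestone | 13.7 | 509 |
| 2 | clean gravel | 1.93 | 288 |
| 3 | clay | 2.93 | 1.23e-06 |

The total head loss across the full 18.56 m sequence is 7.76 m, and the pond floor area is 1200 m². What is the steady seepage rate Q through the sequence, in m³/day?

0.00391

Flow is perpendicular to layering, so the layers act in series and the equivalent K is the thickness-weighted harmonic mean.
Total thickness L = 13.7 + 1.93 + 2.93 = 18.56 m.
Σ(b_i/K_i) = 13.7/509 + 1.93/288 + 2.93/1.23e-06 = 2.382e+06 d.
K_eq = L / Σ(b_i/K_i) = 18.56 / 2.382e+06 = 7.791e-06 m/day.
Q = K_eq · A · (Δh/L) = 7.791e-06 × 1200 × (7.76/18.56) = 0.003909 m³/day.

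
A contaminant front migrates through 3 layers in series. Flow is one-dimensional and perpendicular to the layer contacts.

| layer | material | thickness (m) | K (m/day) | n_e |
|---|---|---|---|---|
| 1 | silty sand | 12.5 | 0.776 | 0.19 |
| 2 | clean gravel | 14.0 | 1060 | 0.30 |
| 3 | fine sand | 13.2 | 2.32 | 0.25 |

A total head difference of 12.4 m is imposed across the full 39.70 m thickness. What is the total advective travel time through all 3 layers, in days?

With flow normal to the layers, continuity requires the same specific discharge q through every layer.
Σ(b_i/K_i) = 12.5/0.776 + 14.0/1060 + 13.2/2.32 = 21.81 d.
q = Δh / Σ(b_i/K_i) = 12.4 / 21.81 = 0.5685 m/day.
In each layer the seepage velocity is v_i = q/n_i, so the layer transit time is t_i = b_i·n_i / q:
  layer 1 (silty sand): t_1 = 12.5 × 0.19 / 0.5685 = 4.178 d
  layer 2 (clean gravel): t_2 = 14.0 × 0.30 / 0.5685 = 7.388 d
  layer 3 (fine sand): t_3 = 13.2 × 0.25 / 0.5685 = 5.805 d
Total t = Σ t_i = 17.37 days.

17.4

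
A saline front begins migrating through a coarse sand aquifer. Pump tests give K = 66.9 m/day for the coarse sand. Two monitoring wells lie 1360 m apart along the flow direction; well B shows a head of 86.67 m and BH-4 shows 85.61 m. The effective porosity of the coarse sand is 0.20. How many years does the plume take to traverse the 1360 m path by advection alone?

Hydraulic gradient i = (86.67 − 85.61) / 1360 = 1.06 / 1360 = 0.0007794.
Darcy flux q = K · i = 66.90 × 0.0007794 = 0.05214 m/day.
Seepage velocity v = q / n_e = 0.05214 / 0.20 = 0.2607 m/day.
Travel time t = L / v = 1360 / 0.2607 = 5216 days = 14.28 years.

14.3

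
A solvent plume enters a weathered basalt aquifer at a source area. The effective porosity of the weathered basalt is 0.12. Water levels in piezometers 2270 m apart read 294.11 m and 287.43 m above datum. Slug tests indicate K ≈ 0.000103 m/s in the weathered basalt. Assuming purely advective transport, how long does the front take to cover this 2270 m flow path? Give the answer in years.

28.5

Convert K: 0.000103 m/s × 86400 = 8.899 m/day.
Hydraulic gradient i = (294.11 − 287.43) / 2270 = 6.68 / 2270 = 0.002943.
Darcy flux q = K · i = 8.899 × 0.002943 = 0.02619 m/day.
Seepage velocity v = q / n_e = 0.02619 / 0.12 = 0.2182 m/day.
Travel time t = L / v = 2270 / 0.2182 = 10402 days = 28.48 years.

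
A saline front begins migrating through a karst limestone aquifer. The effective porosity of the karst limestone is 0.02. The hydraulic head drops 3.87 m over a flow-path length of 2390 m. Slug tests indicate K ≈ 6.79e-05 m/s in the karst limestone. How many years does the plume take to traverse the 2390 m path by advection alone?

Convert K: 6.79e-05 m/s × 86400 = 5.867 m/day.
Hydraulic gradient i = Δh / L = 3.87 / 2390 = 0.001619.
Darcy flux q = K · i = 5.867 × 0.001619 = 0.009499 m/day.
Seepage velocity v = q / n_e = 0.009499 / 0.02 = 0.4750 m/day.
Travel time t = L / v = 2390 / 0.4750 = 5032 days = 13.78 years.

13.8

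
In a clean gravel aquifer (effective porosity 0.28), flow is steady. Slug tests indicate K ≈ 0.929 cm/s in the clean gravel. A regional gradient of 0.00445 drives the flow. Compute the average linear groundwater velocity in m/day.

12.8

Convert K: 0.929 cm/s × 864 = 802.7 m/day.
Hydraulic gradient i = 0.00445.
Darcy flux q = K · i = 802.7 × 0.004450 = 3.572 m/day.
Seepage velocity v = q / n_e = 3.572 / 0.28 = 12.76 m/day.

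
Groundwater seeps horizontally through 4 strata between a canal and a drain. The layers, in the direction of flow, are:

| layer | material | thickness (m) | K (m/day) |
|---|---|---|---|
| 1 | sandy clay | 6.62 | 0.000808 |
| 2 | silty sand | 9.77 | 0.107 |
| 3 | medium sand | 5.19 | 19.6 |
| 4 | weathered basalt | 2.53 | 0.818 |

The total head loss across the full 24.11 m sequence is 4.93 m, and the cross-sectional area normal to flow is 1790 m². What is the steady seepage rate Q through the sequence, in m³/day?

Flow is perpendicular to layering, so the layers act in series and the equivalent K is the thickness-weighted harmonic mean.
Total thickness L = 6.62 + 9.77 + 5.19 + 2.53 = 24.11 m.
Σ(b_i/K_i) = 6.62/0.000808 + 9.77/0.107 + 5.19/19.6 + 2.53/0.818 = 8288 d.
K_eq = L / Σ(b_i/K_i) = 24.11 / 8288 = 0.002909 m/day.
Q = K_eq · A · (Δh/L) = 0.002909 × 1790 × (4.93/24.11) = 1.065 m³/day.

1.06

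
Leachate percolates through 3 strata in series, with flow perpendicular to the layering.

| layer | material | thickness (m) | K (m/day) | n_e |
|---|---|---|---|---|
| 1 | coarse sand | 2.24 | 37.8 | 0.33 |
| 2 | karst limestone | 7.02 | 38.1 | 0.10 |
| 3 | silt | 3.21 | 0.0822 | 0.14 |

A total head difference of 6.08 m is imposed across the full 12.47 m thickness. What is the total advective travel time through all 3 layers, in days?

With flow normal to the layers, continuity requires the same specific discharge q through every layer.
Σ(b_i/K_i) = 2.24/37.8 + 7.02/38.1 + 3.21/0.0822 = 39.29 d.
q = Δh / Σ(b_i/K_i) = 6.08 / 39.29 = 0.1547 m/day.
In each layer the seepage velocity is v_i = q/n_i, so the layer transit time is t_i = b_i·n_i / q:
  layer 1 (coarse sand): t_1 = 2.24 × 0.33 / 0.1547 = 4.777 d
  layer 2 (karst limestone): t_2 = 7.02 × 0.10 / 0.1547 = 4.537 d
  layer 3 (silt): t_3 = 3.21 × 0.14 / 0.1547 = 2.904 d
Total t = Σ t_i = 12.22 days.

12.2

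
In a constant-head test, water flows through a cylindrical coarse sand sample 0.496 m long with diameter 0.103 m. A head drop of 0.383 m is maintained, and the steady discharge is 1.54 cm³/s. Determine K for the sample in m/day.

20.7

Cross-sectional area A = π·(d/2)² = π × (0.103/2)² = 0.008332 m².
Convert discharge: 1.54 cm³/s = 1.540e-06 m³/s.
Darcy's law rearranged: K = Q·L / (A·Δh) = 1.540e-06 × 0.496 / (0.008332 × 0.383) = 0.0002394 m/s = 20.68 m/day.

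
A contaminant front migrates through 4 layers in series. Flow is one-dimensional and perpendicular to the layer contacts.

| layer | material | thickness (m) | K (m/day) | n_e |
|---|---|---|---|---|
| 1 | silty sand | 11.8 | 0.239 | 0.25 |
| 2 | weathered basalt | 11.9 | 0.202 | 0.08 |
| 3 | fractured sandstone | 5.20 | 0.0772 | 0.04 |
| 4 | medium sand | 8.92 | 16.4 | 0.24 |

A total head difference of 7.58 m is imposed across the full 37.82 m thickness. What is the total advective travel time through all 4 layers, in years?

0.398

With flow normal to the layers, continuity requires the same specific discharge q through every layer.
Σ(b_i/K_i) = 11.8/0.239 + 11.9/0.202 + 5.20/0.0772 + 8.92/16.4 = 176.2 d.
q = Δh / Σ(b_i/K_i) = 7.58 / 176.2 = 0.04302 m/day.
In each layer the seepage velocity is v_i = q/n_i, so the layer transit time is t_i = b_i·n_i / q:
  layer 1 (silty sand): t_1 = 11.8 × 0.25 / 0.04302 = 68.57 d
  layer 2 (weathered basalt): t_2 = 11.9 × 0.08 / 0.04302 = 22.13 d
  layer 3 (fractured sandstone): t_3 = 5.20 × 0.04 / 0.04302 = 4.835 d
  layer 4 (medium sand): t_4 = 8.92 × 0.24 / 0.04302 = 49.76 d
Total t = Σ t_i = 145.3 days = 0.3978 years.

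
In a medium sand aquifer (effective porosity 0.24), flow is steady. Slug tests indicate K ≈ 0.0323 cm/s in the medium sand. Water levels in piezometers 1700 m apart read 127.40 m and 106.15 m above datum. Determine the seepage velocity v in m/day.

Convert K: 0.0323 cm/s × 864 = 27.91 m/day.
Hydraulic gradient i = (127.40 − 106.15) / 1700 = 21.25 / 1700 = 0.01250.
Darcy flux q = K · i = 27.91 × 0.01250 = 0.3488 m/day.
Seepage velocity v = q / n_e = 0.3488 / 0.24 = 1.454 m/day.

1.45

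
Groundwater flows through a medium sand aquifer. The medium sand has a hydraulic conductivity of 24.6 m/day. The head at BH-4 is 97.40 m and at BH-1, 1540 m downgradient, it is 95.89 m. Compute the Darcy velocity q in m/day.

0.0241

Hydraulic gradient i = (97.40 − 95.89) / 1540 = 1.51 / 1540 = 0.0009805.
Specific discharge q = K · i = 24.60 × 0.0009805 = 0.02412 m/day.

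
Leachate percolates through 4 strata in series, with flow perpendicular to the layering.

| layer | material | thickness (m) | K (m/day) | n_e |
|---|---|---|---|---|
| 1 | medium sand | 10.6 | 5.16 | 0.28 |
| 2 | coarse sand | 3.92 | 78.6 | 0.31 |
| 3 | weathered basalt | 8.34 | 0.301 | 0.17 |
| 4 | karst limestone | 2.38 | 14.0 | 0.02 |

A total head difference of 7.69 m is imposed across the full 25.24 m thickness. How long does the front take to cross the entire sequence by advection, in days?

With flow normal to the layers, continuity requires the same specific discharge q through every layer.
Σ(b_i/K_i) = 10.6/5.16 + 3.92/78.6 + 8.34/0.301 + 2.38/14.0 = 29.98 d.
q = Δh / Σ(b_i/K_i) = 7.69 / 29.98 = 0.2565 m/day.
In each layer the seepage velocity is v_i = q/n_i, so the layer transit time is t_i = b_i·n_i / q:
  layer 1 (medium sand): t_1 = 10.6 × 0.28 / 0.2565 = 11.57 d
  layer 2 (coarse sand): t_2 = 3.92 × 0.31 / 0.2565 = 4.738 d
  layer 3 (weathered basalt): t_3 = 8.34 × 0.17 / 0.2565 = 5.528 d
  layer 4 (karst limestone): t_4 = 2.38 × 0.02 / 0.2565 = 0.1856 d
Total t = Σ t_i = 22.02 days.

22.0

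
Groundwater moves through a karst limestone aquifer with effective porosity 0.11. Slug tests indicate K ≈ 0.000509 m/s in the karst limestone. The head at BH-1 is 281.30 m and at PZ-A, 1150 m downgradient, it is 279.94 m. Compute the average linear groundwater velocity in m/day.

Convert K: 0.000509 m/s × 86400 = 43.98 m/day.
Hydraulic gradient i = (281.30 − 279.94) / 1150 = 1.36 / 1150 = 0.001183.
Darcy flux q = K · i = 43.98 × 0.001183 = 0.05201 m/day.
Seepage velocity v = q / n_e = 0.05201 / 0.11 = 0.4728 m/day.

0.473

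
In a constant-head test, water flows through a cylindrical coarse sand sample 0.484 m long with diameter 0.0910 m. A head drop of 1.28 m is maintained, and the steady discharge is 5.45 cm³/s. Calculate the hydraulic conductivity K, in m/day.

Cross-sectional area A = π·(d/2)² = π × (0.0910/2)² = 0.006504 m².
Convert discharge: 5.45 cm³/s = 5.450e-06 m³/s.
Darcy's law rearranged: K = Q·L / (A·Δh) = 5.450e-06 × 0.484 / (0.006504 × 1.28) = 0.0003169 m/s = 27.38 m/day.

27.4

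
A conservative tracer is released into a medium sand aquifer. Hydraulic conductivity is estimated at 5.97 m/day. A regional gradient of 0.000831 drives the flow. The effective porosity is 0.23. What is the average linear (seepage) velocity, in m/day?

0.0216

Hydraulic gradient i = 0.000831.
Darcy flux q = K · i = 5.970 × 0.0008310 = 0.004961 m/day.
Seepage velocity v = q / n_e = 0.004961 / 0.23 = 0.02157 m/day.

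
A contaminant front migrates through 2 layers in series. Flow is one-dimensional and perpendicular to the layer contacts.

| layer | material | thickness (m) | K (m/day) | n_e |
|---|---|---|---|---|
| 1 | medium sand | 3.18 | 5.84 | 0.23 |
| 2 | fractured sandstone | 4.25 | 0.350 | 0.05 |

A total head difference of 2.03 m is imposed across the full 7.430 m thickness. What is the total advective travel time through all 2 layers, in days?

5.90

With flow normal to the layers, continuity requires the same specific discharge q through every layer.
Σ(b_i/K_i) = 3.18/5.84 + 4.25/0.350 = 12.69 d.
q = Δh / Σ(b_i/K_i) = 2.03 / 12.69 = 0.1600 m/day.
In each layer the seepage velocity is v_i = q/n_i, so the layer transit time is t_i = b_i·n_i / q:
  layer 1 (medium sand): t_1 = 3.18 × 0.23 / 0.1600 = 4.571 d
  layer 2 (fractured sandstone): t_2 = 4.25 × 0.05 / 0.1600 = 1.328 d
Total t = Σ t_i = 5.899 days.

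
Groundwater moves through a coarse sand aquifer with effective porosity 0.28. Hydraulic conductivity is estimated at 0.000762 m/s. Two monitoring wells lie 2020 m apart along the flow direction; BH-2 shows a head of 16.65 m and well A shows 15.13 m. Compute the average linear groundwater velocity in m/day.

Convert K: 0.000762 m/s × 86400 = 65.84 m/day.
Hydraulic gradient i = (16.65 − 15.13) / 2020 = 1.52 / 2020 = 0.0007525.
Darcy flux q = K · i = 65.84 × 0.0007525 = 0.04954 m/day.
Seepage velocity v = q / n_e = 0.04954 / 0.28 = 0.1769 m/day.

0.177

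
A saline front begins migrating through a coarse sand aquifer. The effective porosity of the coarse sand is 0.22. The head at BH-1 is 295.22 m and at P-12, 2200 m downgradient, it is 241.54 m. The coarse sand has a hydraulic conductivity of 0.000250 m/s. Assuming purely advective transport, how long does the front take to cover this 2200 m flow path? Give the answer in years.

Convert K: 0.000250 m/s × 86400 = 21.60 m/day.
Hydraulic gradient i = (295.22 − 241.54) / 2200 = 53.68 / 2200 = 0.02440.
Darcy flux q = K · i = 21.60 × 0.02440 = 0.5270 m/day.
Seepage velocity v = q / n_e = 0.5270 / 0.22 = 2.396 m/day.
Travel time t = L / v = 2200 / 2.396 = 918.3 days = 2.514 years.

2.51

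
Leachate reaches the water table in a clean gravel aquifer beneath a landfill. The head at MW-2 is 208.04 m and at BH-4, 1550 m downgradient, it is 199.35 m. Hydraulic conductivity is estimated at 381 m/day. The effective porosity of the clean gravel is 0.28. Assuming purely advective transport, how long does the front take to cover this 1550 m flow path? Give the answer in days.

Hydraulic gradient i = (208.04 − 199.35) / 1550 = 8.69 / 1550 = 0.005606.
Darcy flux q = K · i = 381.0 × 0.005606 = 2.136 m/day.
Seepage velocity v = q / n_e = 2.136 / 0.28 = 7.629 m/day.
Travel time t = L / v = 1550 / 7.629 = 203.2 days.

203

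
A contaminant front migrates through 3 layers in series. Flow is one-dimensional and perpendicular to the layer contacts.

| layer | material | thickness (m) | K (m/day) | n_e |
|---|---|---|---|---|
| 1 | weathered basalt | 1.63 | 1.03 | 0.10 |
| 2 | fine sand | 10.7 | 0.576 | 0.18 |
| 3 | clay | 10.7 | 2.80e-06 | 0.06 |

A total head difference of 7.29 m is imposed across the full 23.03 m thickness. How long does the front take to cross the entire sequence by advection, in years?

3920

With flow normal to the layers, continuity requires the same specific discharge q through every layer.
Σ(b_i/K_i) = 1.63/1.03 + 10.7/0.576 + 10.7/2.80e-06 = 3.821e+06 d.
q = Δh / Σ(b_i/K_i) = 7.29 / 3.821e+06 = 1.908e-06 m/day.
In each layer the seepage velocity is v_i = q/n_i, so the layer transit time is t_i = b_i·n_i / q:
  layer 1 (weathered basalt): t_1 = 1.63 × 0.10 / 1.908e-06 = 85445 d
  layer 2 (fine sand): t_2 = 10.7 × 0.18 / 1.908e-06 = 1.010e+06 d
  layer 3 (clay): t_3 = 10.7 × 0.06 / 1.908e-06 = 3.365e+05 d
Total t = Σ t_i = 1.432e+06 days = 3920 years.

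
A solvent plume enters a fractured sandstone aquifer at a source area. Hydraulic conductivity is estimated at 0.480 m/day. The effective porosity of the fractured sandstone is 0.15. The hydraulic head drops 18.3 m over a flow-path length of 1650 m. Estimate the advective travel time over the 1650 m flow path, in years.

127

Hydraulic gradient i = Δh / L = 18.3 / 1650 = 0.01109.
Darcy flux q = K · i = 0.4800 × 0.01109 = 0.005324 m/day.
Seepage velocity v = q / n_e = 0.005324 / 0.15 = 0.03549 m/day.
Travel time t = L / v = 1650 / 0.03549 = 46491 days = 127.3 years.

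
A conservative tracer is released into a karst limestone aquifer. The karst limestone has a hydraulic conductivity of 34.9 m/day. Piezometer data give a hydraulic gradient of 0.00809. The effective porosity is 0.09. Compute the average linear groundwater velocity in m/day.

3.14

Hydraulic gradient i = 0.00809.
Darcy flux q = K · i = 34.90 × 0.008090 = 0.2823 m/day.
Seepage velocity v = q / n_e = 0.2823 / 0.09 = 3.137 m/day.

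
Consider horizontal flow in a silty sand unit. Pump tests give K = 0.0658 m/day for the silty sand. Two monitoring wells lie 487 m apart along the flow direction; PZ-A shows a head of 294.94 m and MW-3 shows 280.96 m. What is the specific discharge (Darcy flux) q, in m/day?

Hydraulic gradient i = (294.94 − 280.96) / 487 = 13.98 / 487 = 0.02871.
Specific discharge q = K · i = 0.06580 × 0.02871 = 0.001889 m/day.

0.00189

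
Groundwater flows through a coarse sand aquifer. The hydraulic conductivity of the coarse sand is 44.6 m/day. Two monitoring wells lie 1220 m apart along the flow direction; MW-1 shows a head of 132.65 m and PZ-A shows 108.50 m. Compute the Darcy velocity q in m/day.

0.883

Hydraulic gradient i = (132.65 − 108.50) / 1220 = 24.15 / 1220 = 0.01980.
Specific discharge q = K · i = 44.60 × 0.01980 = 0.8829 m/day.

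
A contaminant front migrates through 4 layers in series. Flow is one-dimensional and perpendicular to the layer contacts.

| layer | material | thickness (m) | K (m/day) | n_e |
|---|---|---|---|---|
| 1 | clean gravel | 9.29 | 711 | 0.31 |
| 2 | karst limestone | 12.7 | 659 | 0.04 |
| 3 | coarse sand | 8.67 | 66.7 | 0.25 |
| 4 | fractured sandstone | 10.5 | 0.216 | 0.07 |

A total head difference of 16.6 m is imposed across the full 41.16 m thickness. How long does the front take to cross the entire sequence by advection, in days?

With flow normal to the layers, continuity requires the same specific discharge q through every layer.
Σ(b_i/K_i) = 9.29/711 + 12.7/659 + 8.67/66.7 + 10.5/0.216 = 48.77 d.
q = Δh / Σ(b_i/K_i) = 16.6 / 48.77 = 0.3403 m/day.
In each layer the seepage velocity is v_i = q/n_i, so the layer transit time is t_i = b_i·n_i / q:
  layer 1 (clean gravel): t_1 = 9.29 × 0.31 / 0.3403 = 8.462 d
  layer 2 (karst limestone): t_2 = 12.7 × 0.04 / 0.3403 = 1.493 d
  layer 3 (coarse sand): t_3 = 8.67 × 0.25 / 0.3403 = 6.368 d
  layer 4 (fractured sandstone): t_4 = 10.5 × 0.07 / 0.3403 = 2.160 d
Total t = Σ t_i = 18.48 days.

18.5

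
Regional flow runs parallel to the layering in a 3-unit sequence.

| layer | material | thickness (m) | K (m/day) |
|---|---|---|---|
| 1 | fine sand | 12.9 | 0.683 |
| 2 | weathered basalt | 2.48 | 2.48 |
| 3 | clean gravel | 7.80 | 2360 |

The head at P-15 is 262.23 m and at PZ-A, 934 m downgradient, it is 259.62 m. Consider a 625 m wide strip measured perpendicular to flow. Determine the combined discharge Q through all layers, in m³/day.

Flow is parallel to layering, so each bed carries its own Darcy discharge and the transmissivities add.
Σ(K_i·b_i) = 0.683×12.9 + 2.48×2.48 + 2360×7.80 = 18423 m²/day.
Hydraulic gradient i = (262.23 − 259.62) / 934 = 2.61 / 934 = 0.002794.
Q = Σ(K_i·b_i) · W · i = 18423 × 625 × 0.002794 = 32176 m³/day.

32200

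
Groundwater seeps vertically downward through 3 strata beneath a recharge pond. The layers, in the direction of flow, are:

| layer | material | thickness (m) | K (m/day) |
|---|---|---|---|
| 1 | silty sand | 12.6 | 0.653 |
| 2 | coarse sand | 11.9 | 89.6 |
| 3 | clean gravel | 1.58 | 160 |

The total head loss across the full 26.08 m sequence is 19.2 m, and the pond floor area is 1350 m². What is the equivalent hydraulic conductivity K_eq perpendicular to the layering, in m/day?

1.34

Flow is perpendicular to layering, so the layers act in series and the equivalent K is the thickness-weighted harmonic mean.
Total thickness L = 12.6 + 11.9 + 1.58 = 26.08 m.
Σ(b_i/K_i) = 12.6/0.653 + 11.9/89.6 + 1.58/160 = 19.44 d.
K_eq = L / Σ(b_i/K_i) = 26.08 / 19.44 = 1.342 m/day.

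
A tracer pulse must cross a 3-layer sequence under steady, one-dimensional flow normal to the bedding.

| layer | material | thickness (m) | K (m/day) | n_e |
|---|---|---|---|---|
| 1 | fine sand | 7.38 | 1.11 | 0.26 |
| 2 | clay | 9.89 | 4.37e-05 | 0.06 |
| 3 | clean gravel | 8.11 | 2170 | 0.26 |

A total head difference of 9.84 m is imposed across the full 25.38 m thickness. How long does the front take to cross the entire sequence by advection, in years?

With flow normal to the layers, continuity requires the same specific discharge q through every layer.
Σ(b_i/K_i) = 7.38/1.11 + 9.89/4.37e-05 + 8.11/2170 = 2.263e+05 d.
q = Δh / Σ(b_i/K_i) = 9.84 / 2.263e+05 = 4.348e-05 m/day.
In each layer the seepage velocity is v_i = q/n_i, so the layer transit time is t_i = b_i·n_i / q:
  layer 1 (fine sand): t_1 = 7.38 × 0.26 / 4.348e-05 = 44133 d
  layer 2 (clay): t_2 = 9.89 × 0.06 / 4.348e-05 = 13648 d
  layer 3 (clean gravel): t_3 = 8.11 × 0.26 / 4.348e-05 = 48498 d
Total t = Σ t_i = 1.063e+05 days = 291.0 years.

291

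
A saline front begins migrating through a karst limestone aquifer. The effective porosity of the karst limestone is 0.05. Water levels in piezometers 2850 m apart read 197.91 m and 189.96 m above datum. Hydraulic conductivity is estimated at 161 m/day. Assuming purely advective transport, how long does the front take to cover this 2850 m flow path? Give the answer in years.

Hydraulic gradient i = (197.91 − 189.96) / 2850 = 7.95 / 2850 = 0.002789.
Darcy flux q = K · i = 161.0 × 0.002789 = 0.4491 m/day.
Seepage velocity v = q / n_e = 0.4491 / 0.05 = 8.982 m/day.
Travel time t = L / v = 2850 / 8.982 = 317.3 days = 0.8687 years.

0.869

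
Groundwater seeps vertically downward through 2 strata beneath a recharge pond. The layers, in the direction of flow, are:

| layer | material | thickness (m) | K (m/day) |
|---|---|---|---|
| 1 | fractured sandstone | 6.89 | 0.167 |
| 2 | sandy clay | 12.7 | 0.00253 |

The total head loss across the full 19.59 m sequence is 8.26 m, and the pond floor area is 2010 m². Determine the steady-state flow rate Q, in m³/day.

3.28

Flow is perpendicular to layering, so the layers act in series and the equivalent K is the thickness-weighted harmonic mean.
Total thickness L = 6.89 + 12.7 = 19.59 m.
Σ(b_i/K_i) = 6.89/0.167 + 12.7/0.00253 = 5061 d.
K_eq = L / Σ(b_i/K_i) = 19.59 / 5061 = 0.003871 m/day.
Q = K_eq · A · (Δh/L) = 0.003871 × 2010 × (8.26/19.59) = 3.280 m³/day.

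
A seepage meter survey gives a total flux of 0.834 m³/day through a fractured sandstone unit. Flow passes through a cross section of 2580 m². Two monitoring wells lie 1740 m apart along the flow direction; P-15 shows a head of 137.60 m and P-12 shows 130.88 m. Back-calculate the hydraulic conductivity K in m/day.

0.0837

Hydraulic gradient i = (137.60 − 130.88) / 1740 = 6.72 / 1740 = 0.003862.
From Q = K·A·i, K = Q / (A·i) = 0.834 / (2580 × 0.003862) = 0.08370 m/day.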